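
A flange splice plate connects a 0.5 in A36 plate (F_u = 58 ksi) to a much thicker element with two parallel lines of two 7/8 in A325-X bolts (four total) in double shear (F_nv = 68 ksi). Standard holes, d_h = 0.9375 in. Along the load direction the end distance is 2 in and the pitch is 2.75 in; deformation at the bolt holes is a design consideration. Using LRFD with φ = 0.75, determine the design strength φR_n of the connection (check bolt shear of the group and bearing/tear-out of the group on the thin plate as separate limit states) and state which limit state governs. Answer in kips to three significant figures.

171 kips (bearing governs)

Bolt shear: A_b = π·0.875²/4 = 0.6013 in²; R_n = 68 × 0.6013 × 4 × 2 = 327.1 kips → 0.75 × 327.1 = 245 kips.
Bearing (1.2 l_c t F_u ≤ 2.4 d t F_u): upper limit = 2.4·0.875·0.5·58 = 60.9 kips.
  Edge l_c = 2 − 0.9375/2 = 1.531 → r_n = 53.29 kips; interior l_c = 2.75 − 0.9375 = 1.812 → r_n = 60.9 kips.
  R_n,bearing = 2·53.29 + 2·60.9 = 228.4 kips → 0.75 × 228.4 = 171 kips.
Bearing governs: 171 kips.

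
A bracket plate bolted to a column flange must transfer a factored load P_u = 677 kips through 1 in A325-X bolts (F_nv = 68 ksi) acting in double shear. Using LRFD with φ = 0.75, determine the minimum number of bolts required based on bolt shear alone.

A_b = π·1²/4 = 0.7854 in².
Per-bolt design strength φR_n = 0.75 × 68 × 0.7854 × 2 = 80.11 kips.
n ≥ 677 / 80.11 = 8.451 → use 9 bolts.

9 bolts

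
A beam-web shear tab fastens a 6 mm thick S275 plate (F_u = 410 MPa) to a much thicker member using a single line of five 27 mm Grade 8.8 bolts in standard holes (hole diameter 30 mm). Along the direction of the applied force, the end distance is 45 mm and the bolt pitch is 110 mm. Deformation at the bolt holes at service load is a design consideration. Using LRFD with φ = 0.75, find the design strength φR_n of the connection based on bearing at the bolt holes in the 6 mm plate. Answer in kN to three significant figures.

Per bolt r_n = 1.2 l_c t F_u ≤ 2.4 d t F_u; upper limit = 2.4 × 27 × 6 × 410 / 1000 = 159.4 kN.
Edge bolt: l_c = 45 − 30/2 = 30 mm → 1.2 × 30 × 6 × 410 / 1000 = 88.56 → r_n = 88.56 kN.
Interior bolts: l_c = 110 − 30 = 80 mm → 1.2 × 80 × 6 × 410 / 1000 = 236.2 → r_n = 159.4 kN.
R_n = 1 × 88.56 + 4 × 159.4 = 726.2 kN.
Design strength φR_n = 0.75 × 726.2 = 545 kN.

545 kN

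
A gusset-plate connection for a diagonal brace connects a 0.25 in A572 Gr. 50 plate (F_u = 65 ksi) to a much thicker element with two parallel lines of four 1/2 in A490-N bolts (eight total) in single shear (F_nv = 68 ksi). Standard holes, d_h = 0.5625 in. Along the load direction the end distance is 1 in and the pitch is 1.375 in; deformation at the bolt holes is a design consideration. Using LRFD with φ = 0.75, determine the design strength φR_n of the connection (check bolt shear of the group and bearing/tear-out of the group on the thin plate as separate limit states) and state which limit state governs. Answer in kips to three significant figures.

80.1 kips (bolt shear governs)

Bolt shear: A_b = π·0.5²/4 = 0.1963 in²; R_n = 68 × 0.1963 × 8 × 1 = 106.8 kips → 0.75 × 106.8 = 80.1 kips.
Bearing (1.2 l_c t F_u ≤ 2.4 d t F_u): upper limit = 2.4·0.5·0.25·65 = 19.5 kips.
  Edge l_c = 1 − 0.5625/2 = 0.7188 → r_n = 14.02 kips; interior l_c = 1.375 − 0.5625 = 0.8125 → r_n = 15.84 kips.
  R_n,bearing = 2·14.02 + 6·15.84 = 123.1 kips → 0.75 × 123.1 = 92.3 kips.
Bolt shear governs: 80.1 kips.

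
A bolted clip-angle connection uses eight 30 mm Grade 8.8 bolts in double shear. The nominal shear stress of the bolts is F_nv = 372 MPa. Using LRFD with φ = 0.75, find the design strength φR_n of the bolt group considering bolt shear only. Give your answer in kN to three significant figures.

A_b = π × 30² / 4 = 706.9 mm².
R_n = F_nv · A_b · n · n_s = 372 × 706.9 × 8 × 2 / 1000 = 4207 kN.
Design strength φR_n = 0.75 × 4207 = 3160 kN.

3160 kN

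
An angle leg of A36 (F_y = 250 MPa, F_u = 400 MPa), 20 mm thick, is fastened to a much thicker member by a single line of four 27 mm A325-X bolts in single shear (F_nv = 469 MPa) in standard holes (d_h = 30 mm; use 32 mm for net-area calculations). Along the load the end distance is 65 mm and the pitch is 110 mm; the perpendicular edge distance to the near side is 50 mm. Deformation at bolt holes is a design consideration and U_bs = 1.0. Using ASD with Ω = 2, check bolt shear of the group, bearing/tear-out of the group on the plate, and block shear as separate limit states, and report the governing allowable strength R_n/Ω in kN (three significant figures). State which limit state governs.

Bolt shear: A_b = π·27²/4 = 572.6 mm²; R_n = 469 × 572.6 × 4 × 1 / 1000 = 1074 kN → 1074 / 2 = 537 kN.
Bearing: edge l_c = 50, r_n = 480 kN; interior l_c = 80, r_n = 518.4 kN; R_n = 480 + 3·518.4 = 2035 kN → 1020 kN.
Block shear: A_gv = 7900, A_nv = 5660, A_nt = 680 mm²; R_n = min(0.6F_uA_nv, 0.6F_yA_gv) + U_bs·F_u·A_nt = 1457 kN → 728 kN.
Bolt shear governs: 537 kN.

537 kN (bolt shear governs)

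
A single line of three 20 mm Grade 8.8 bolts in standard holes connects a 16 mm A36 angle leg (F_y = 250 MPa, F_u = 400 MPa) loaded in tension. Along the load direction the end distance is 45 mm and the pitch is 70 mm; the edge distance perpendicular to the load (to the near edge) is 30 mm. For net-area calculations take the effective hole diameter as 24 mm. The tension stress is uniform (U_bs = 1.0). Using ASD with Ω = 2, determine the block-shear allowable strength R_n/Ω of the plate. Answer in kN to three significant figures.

Shear plane L_v = 45 + 2·70 = 185 mm; A_gv = 185 × 16 = 2960 mm².
A_nv = (185 − 2.5·24) × 16 = 2000 mm².
A_nt = (30 − 0.5·24) × 16 = 288 mm².
0.6 F_u A_nv = 480 kN; 0.6 F_y A_gv = 444 kN → shear yielding governs the shear term.
R_n = 444 + 1.0 × 400 × 288 / 1000 = 559.2 kN.
Allowable strength R_n/Ω = 559.2 / 2 = 280 kN.

280 kN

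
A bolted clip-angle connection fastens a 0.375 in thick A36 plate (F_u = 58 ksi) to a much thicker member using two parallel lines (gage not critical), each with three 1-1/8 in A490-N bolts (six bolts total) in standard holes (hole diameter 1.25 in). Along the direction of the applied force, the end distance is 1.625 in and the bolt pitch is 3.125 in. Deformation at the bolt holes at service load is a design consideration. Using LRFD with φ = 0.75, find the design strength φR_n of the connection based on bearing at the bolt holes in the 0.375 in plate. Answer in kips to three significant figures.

Per bolt r_n = 1.2 l_c t F_u ≤ 2.4 d t F_u; upper limit = 2.4 × 1.125 × 0.375 × 58 = 58.72 kips.
Edge bolt: l_c = 1.625 − 1.25/2 = 1 in → 1.2 × 1 × 0.375 × 58 = 26.1 → r_n = 26.1 kips.
Interior bolts: l_c = 3.125 − 1.25 = 1.875 in → 1.2 × 1.875 × 0.375 × 58 = 48.94 → r_n = 48.94 kips.
R_n = 2 × 26.1 + 4 × 48.94 = 247.9 kips.
Design strength φR_n = 0.75 × 247.9 = 186 kips.

186 kips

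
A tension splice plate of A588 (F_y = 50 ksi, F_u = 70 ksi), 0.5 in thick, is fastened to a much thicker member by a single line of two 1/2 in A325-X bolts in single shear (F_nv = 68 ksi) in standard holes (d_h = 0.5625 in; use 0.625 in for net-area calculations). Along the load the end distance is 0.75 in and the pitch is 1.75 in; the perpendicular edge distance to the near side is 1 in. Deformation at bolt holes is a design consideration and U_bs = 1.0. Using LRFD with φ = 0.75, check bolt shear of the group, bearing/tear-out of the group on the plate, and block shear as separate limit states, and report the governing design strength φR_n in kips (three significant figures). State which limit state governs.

20 kips (bolt shear governs)

Bolt shear: A_b = π·0.5²/4 = 0.1963 in²; R_n = 68 × 0.1963 × 2 × 1 = 26.7 kips → 0.75 × 26.7 = 20 kips.
Bearing: edge l_c = 0.4688, r_n = 19.69 kips; interior l_c = 1.188, r_n = 42 kips; R_n = 19.69 + 1·42 = 61.69 kips → 46.3 kips.
Block shear: A_gv = 1.25, A_nv = 0.7812, A_nt = 0.3438 in²; R_n = min(0.6F_uA_nv, 0.6F_yA_gv) + U_bs·F_u·A_nt = 56.88 kips → 42.7 kips.
Bolt shear governs: 20 kips.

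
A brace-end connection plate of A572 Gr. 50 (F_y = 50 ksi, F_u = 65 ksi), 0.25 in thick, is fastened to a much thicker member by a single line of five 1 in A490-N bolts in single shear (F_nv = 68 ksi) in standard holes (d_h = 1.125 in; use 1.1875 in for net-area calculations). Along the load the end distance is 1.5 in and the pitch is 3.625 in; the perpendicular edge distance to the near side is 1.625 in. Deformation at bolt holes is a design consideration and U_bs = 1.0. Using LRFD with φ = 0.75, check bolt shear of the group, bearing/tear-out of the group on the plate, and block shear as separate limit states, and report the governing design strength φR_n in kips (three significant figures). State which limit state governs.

90.5 kips (block shear governs)

Bolt shear: A_b = π·1²/4 = 0.7854 in²; R_n = 68 × 0.7854 × 5 × 1 = 267 kips → 0.75 × 267 = 200 kips.
Bearing: edge l_c = 0.9375, r_n = 18.28 kips; interior l_c = 2.5, r_n = 39 kips; R_n = 18.28 + 4·39 = 174.3 kips → 131 kips.
Block shear: A_gv = 4, A_nv = 2.664, A_nt = 0.2578 in²; R_n = min(0.6F_uA_nv, 0.6F_yA_gv) + U_bs·F_u·A_nt = 120.7 kips → 90.5 kips.
Block shear governs: 90.5 kips.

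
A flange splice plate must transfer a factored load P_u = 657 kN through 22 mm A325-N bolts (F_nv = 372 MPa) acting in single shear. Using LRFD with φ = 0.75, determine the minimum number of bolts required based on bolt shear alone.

A_b = π·22²/4 = 380.1 mm².
Per-bolt design strength φR_n = 0.75 × 372 × 380.1 × 1 / 1000 = 106.1 kN.
n ≥ 657 / 106.1 = 6.195 → use 7 bolts.

7 bolts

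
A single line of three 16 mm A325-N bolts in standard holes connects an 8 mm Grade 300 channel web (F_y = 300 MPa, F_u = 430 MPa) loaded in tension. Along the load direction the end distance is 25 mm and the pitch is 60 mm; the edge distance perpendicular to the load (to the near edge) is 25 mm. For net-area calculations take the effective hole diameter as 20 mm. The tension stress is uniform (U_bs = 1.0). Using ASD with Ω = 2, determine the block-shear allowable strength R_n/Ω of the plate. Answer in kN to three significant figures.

124 kN

Shear plane L_v = 25 + 2·60 = 145 mm; A_gv = 145 × 8 = 1160 mm².
A_nv = (145 − 2.5·20) × 8 = 760 mm².
A_nt = (25 − 0.5·20) × 8 = 120 mm².
0.6 F_u A_nv = 196.1 kN; 0.6 F_y A_gv = 208.8 kN → shear rupture governs the shear term.
R_n = 196.1 + 1.0 × 430 × 120 / 1000 = 247.7 kN.
Allowable strength R_n/Ω = 247.7 / 2 = 124 kN.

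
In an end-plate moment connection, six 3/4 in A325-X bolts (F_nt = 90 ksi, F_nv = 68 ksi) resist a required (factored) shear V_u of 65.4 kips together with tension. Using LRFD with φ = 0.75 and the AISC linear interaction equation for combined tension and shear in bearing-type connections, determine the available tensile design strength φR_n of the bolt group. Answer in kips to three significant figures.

146 kips

A_b = π·0.75²/4 = 0.4418 in²; f_rv = 65.4 / (6 × 0.4418) = 24.67 ksi.
F'_nt = 1.3 F_nt − (F_nt / φF_nv) f_rv = 1.3·90 − (90/(0.75·68))·24.67 = 73.46 ksi, capped at F_nt → F'_nt = 73.46 ksi.
R_n = F'_nt · A_b · n = 73.46 × 0.4418 × 6 = 194.7 kips.
Design strength φR_n = 0.75 × 194.7 = 146 kips.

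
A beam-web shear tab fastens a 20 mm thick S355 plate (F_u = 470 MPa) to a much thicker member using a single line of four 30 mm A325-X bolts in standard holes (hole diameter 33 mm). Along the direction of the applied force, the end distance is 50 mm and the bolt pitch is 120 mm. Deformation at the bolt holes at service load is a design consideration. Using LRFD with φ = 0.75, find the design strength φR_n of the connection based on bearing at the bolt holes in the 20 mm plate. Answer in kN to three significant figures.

1810 kN

Per bolt r_n = 1.2 l_c t F_u ≤ 2.4 d t F_u; upper limit = 2.4 × 30 × 20 × 470 / 1000 = 676.8 kN.
Edge bolt: l_c = 50 − 33/2 = 33.5 mm → 1.2 × 33.5 × 20 × 470 / 1000 = 377.9 → r_n = 377.9 kN.
Interior bolts: l_c = 120 − 33 = 87 mm → 1.2 × 87 × 20 × 470 / 1000 = 981.4 → r_n = 676.8 kN.
R_n = 1 × 377.9 + 3 × 676.8 = 2408 kN.
Design strength φR_n = 0.75 × 2408 = 1810 kN.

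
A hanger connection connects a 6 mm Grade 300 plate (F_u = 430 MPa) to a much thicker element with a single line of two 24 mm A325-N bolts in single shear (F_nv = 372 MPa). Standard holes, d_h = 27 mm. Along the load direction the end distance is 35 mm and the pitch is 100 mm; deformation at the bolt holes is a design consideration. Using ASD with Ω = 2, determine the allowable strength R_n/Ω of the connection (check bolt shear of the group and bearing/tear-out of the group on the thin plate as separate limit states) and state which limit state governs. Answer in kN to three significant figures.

Bolt shear: A_b = π·24²/4 = 452.4 mm²; R_n = 372 × 452.4 × 2 × 1 / 1000 = 336.6 kN → 336.6 / 2 = 168 kN.
Bearing (1.2 l_c t F_u ≤ 2.4 d t F_u): upper limit = 2.4·24·6·430 / 1000 = 148.6 kN.
  Edge l_c = 35 − 27/2 = 21.5 → r_n = 66.56 kN; interior l_c = 100 − 27 = 73 → r_n = 148.6 kN.
  R_n,bearing = 1·66.56 + 1·148.6 = 215.2 kN → 215.2 / 2 = 108 kN.
Bearing governs: 108 kN.

108 kN (bearing governs)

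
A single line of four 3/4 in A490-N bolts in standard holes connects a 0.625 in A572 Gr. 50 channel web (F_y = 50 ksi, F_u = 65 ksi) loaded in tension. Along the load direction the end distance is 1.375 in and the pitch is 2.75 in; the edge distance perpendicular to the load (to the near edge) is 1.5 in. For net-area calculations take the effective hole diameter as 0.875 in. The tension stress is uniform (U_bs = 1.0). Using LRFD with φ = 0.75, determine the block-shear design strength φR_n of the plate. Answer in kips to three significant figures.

Shear plane L_v = 1.375 + 3·2.75 = 9.625 in; A_gv = 9.625 × 0.625 = 6.016 in².
A_nv = (9.625 − 3.5·0.875) × 0.625 = 4.102 in².
A_nt = (1.5 − 0.5·0.875) × 0.625 = 0.6641 in².
0.6 F_u A_nv = 160 kips; 0.6 F_y A_gv = 180.5 kips → shear rupture governs the shear term.
R_n = 160 + 1.0 × 65 × 0.6641 = 203.1 kips.
Design strength φR_n = 0.75 × 203.1 = 152 kips.

152 kips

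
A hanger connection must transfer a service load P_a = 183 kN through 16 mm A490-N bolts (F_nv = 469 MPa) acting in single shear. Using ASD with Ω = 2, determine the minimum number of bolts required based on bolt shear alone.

4 bolts

A_b = π·16²/4 = 201.1 mm².
Per-bolt allowable strength R_n/Ω = 469 × 201.1 × 1 / 1000 / 2 = 47.15 kN.
n ≥ 183 / 47.15 = 3.881 → use 4 bolts.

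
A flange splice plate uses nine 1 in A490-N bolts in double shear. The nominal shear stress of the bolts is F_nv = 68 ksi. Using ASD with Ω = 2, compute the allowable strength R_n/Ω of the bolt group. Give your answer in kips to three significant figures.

481 kips

A_b = π × 1² / 4 = 0.7854 in².
R_n = F_nv · A_b · n · n_s = 68 × 0.7854 × 9 × 2 = 961.3 kips.
Allowable strength R_n/Ω = 961.3 / 2 = 481 kips.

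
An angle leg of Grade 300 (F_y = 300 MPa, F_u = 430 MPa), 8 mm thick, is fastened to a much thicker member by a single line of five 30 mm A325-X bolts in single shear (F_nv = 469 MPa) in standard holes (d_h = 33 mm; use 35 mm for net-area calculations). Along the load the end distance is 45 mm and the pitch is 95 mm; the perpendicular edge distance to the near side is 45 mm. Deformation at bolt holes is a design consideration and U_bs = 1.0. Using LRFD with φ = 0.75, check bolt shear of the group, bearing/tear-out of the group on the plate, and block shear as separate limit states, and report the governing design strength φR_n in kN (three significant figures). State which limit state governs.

485 kN (block shear governs)

Bolt shear: A_b = π·30²/4 = 706.9 mm²; R_n = 469 × 706.9 × 5 × 1 / 1000 = 1658 kN → 0.75 × 1658 = 1240 kN.
Bearing: edge l_c = 28.5, r_n = 117.6 kN; interior l_c = 62, r_n = 247.7 kN; R_n = 117.6 + 4·247.7 = 1108 kN → 831 kN.
Block shear: A_gv = 3400, A_nv = 2140, A_nt = 220 mm²; R_n = min(0.6F_uA_nv, 0.6F_yA_gv) + U_bs·F_u·A_nt = 646.7 kN → 485 kN.
Block shear governs: 485 kN.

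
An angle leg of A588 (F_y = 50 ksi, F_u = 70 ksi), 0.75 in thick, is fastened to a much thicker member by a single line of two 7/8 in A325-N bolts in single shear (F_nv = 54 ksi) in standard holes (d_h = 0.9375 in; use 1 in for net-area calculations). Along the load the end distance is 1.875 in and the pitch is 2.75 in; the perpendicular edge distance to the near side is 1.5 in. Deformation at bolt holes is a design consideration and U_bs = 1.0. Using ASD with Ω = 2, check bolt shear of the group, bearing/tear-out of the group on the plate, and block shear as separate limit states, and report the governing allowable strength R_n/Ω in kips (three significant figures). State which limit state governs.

32.5 kips (bolt shear governs)

Bolt shear: A_b = π·0.875²/4 = 0.6013 in²; R_n = 54 × 0.6013 × 2 × 1 = 64.94 kips → 64.94 / 2 = 32.5 kips.
Bearing: edge l_c = 1.406, r_n = 88.59 kips; interior l_c = 1.812, r_n = 110.3 kips; R_n = 88.59 + 1·110.3 = 198.8 kips → 99.4 kips.
Block shear: A_gv = 3.469, A_nv = 2.344, A_nt = 0.75 in²; R_n = min(0.6F_uA_nv, 0.6F_yA_gv) + U_bs·F_u·A_nt = 150.9 kips → 75.5 kips.
Bolt shear governs: 32.5 kips.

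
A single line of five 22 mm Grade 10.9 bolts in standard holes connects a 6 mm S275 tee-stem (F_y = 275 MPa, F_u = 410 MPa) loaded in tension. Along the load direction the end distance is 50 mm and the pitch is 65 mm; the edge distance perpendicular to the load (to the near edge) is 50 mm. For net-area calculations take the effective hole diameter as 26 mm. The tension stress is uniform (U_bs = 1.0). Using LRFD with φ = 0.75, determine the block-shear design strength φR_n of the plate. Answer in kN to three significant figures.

282 kN

Shear plane L_v = 50 + 4·65 = 310 mm; A_gv = 310 × 6 = 1860 mm².
A_nv = (310 − 4.5·26) × 6 = 1158 mm².
A_nt = (50 − 0.5·26) × 6 = 222 mm².
0.6 F_u A_nv = 284.9 kN; 0.6 F_y A_gv = 306.9 kN → shear rupture governs the shear term.
R_n = 284.9 + 1.0 × 410 × 222 / 1000 = 375.9 kN.
Design strength φR_n = 0.75 × 375.9 = 282 kN.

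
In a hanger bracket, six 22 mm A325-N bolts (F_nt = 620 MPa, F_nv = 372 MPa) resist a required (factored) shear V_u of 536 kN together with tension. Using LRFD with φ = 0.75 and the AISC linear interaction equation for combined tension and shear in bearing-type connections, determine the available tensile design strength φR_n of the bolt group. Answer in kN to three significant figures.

485 kN

A_b = π·22²/4 = 380.1 mm²; f_rv = 536 × 1000 / (6 × 380.1) = 235 MPa.
F'_nt = 1.3 F_nt − (F_nt / φF_nv) f_rv = 1.3·620 − (620/(0.75·372))·235 = 283.8 MPa, capped at F_nt → F'_nt = 283.8 MPa.
R_n = F'_nt · A_b · n = 283.8 × 380.1 × 6 / 1000 = 647.2 kN.
Design strength φR_n = 0.75 × 647.2 = 485 kN.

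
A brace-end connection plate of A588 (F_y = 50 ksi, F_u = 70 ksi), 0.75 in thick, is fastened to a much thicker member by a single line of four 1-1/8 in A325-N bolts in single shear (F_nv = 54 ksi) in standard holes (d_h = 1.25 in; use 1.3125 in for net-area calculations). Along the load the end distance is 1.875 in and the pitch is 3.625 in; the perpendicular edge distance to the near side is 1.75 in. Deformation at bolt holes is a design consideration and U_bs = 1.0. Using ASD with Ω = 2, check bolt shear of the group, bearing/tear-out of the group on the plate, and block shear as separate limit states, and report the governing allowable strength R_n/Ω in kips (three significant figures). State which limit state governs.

107 kips (bolt shear governs)

Bolt shear: A_b = π·1.125²/4 = 0.994 in²; R_n = 54 × 0.994 × 4 × 1 = 214.7 kips → 214.7 / 2 = 107 kips.
Bearing: edge l_c = 1.25, r_n = 78.75 kips; interior l_c = 2.375, r_n = 141.8 kips; R_n = 78.75 + 3·141.8 = 504 kips → 252 kips.
Block shear: A_gv = 9.562, A_nv = 6.117, A_nt = 0.8203 in²; R_n = min(0.6F_uA_nv, 0.6F_yA_gv) + U_bs·F_u·A_nt = 314.3 kips → 157 kips.
Bolt shear governs: 107 kips.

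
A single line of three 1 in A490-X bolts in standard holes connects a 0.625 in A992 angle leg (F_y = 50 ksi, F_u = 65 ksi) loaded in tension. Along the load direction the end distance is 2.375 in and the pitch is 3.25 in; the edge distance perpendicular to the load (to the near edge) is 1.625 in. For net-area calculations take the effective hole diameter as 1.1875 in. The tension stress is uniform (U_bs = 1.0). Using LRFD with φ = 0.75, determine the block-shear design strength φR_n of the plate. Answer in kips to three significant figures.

Shear plane L_v = 2.375 + 2·3.25 = 8.875 in; A_gv = 8.875 × 0.625 = 5.547 in².
A_nv = (8.875 − 2.5·1.1875) × 0.625 = 3.691 in².
A_nt = (1.625 − 0.5·1.1875) × 0.625 = 0.6445 in².
0.6 F_u A_nv = 144 kips; 0.6 F_y A_gv = 166.4 kips → shear rupture governs the shear term.
R_n = 144 + 1.0 × 65 × 0.6445 = 185.9 kips.
Design strength φR_n = 0.75 × 185.9 = 139 kips.

139 kips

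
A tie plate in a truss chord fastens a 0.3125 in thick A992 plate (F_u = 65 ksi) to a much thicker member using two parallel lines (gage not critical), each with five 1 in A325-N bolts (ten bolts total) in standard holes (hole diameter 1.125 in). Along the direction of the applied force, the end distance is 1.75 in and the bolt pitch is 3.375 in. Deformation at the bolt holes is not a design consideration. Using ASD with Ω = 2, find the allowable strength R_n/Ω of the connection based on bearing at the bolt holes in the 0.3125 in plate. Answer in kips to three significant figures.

280 kips

Per bolt r_n = 1.5 l_c t F_u ≤ 3.0 d t F_u; upper limit = 3.0 × 1 × 0.3125 × 65 = 60.94 kips.
Edge bolt: l_c = 1.75 − 1.125/2 = 1.188 in → 1.5 × 1.188 × 0.3125 × 65 = 36.18 → r_n = 36.18 kips.
Interior bolts: l_c = 3.375 − 1.125 = 2.25 in → 1.5 × 2.25 × 0.3125 × 65 = 68.55 → r_n = 60.94 kips.
R_n = 2 × 36.18 + 8 × 60.94 = 559.9 kips.
Allowable strength R_n/Ω = 559.9 / 2 = 280 kips.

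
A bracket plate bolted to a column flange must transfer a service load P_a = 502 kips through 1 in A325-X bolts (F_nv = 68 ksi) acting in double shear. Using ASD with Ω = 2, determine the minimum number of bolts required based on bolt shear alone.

10 bolts

A_b = π·1²/4 = 0.7854 in².
Per-bolt allowable strength R_n/Ω = 68 × 0.7854 × 2 / 2 = 53.41 kips.
n ≥ 502 / 53.41 = 9.4 → use 10 bolts.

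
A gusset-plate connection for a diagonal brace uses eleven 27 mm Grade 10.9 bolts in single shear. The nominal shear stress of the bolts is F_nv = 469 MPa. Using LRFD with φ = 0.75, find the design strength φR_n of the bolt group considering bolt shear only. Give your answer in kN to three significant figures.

2220 kN

A_b = π × 27² / 4 = 572.6 mm².
R_n = F_nv · A_b · n · n_s = 469 × 572.6 × 11 × 1 / 1000 = 2954 kN.
Design strength φR_n = 0.75 × 2954 = 2220 kN.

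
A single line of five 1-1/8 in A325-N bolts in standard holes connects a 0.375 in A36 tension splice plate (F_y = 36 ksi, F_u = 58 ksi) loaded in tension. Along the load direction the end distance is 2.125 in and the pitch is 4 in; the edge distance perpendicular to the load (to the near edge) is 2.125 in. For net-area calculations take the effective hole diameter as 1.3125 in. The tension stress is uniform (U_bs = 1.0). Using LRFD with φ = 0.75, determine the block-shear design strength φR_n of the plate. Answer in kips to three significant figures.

134 kips

Shear plane L_v = 2.125 + 4·4 = 18.12 in; A_gv = 18.12 × 0.375 = 6.797 in².
A_nv = (18.12 − 4.5·1.3125) × 0.375 = 4.582 in².
A_nt = (2.125 − 0.5·1.3125) × 0.375 = 0.5508 in².
0.6 F_u A_nv = 159.5 kips; 0.6 F_y A_gv = 146.8 kips → shear yielding governs the shear term.
R_n = 146.8 + 1.0 × 58 × 0.5508 = 178.8 kips.
Design strength φR_n = 0.75 × 178.8 = 134 kips.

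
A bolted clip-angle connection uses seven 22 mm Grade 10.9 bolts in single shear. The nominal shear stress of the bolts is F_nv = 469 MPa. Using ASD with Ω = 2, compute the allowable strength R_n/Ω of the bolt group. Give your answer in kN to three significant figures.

A_b = π × 22² / 4 = 380.1 mm².
R_n = F_nv · A_b · n · n_s = 469 × 380.1 × 7 × 1 / 1000 = 1248 kN.
Allowable strength R_n/Ω = 1248 / 2 = 624 kN.

624 kN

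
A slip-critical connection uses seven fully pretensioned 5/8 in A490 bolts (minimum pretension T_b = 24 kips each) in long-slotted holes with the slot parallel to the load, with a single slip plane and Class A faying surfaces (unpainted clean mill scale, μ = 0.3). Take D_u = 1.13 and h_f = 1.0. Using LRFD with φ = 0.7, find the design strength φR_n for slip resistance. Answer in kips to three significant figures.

39.9 kips

R_n = μ · D_u · h_f · T_b · n_s · n_b = 0.3 × 1.13 × 1.0 × 24 × 1 × 7 = 56.95 kips.
Design strength φR_n = 0.7 × 56.95 = 39.9 kips.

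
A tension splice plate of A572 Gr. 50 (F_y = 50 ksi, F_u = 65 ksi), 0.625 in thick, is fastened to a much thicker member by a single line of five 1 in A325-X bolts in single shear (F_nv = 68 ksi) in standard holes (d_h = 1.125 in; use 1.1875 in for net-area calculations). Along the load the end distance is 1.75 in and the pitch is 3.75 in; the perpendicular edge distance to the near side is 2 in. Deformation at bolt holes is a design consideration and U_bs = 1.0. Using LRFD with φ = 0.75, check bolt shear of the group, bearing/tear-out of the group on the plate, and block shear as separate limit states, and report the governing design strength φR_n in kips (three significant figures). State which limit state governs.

200 kips (bolt shear governs)

Bolt shear: A_b = π·1²/4 = 0.7854 in²; R_n = 68 × 0.7854 × 5 × 1 = 267 kips → 0.75 × 267 = 200 kips.
Bearing: edge l_c = 1.188, r_n = 57.89 kips; interior l_c = 2.625, r_n = 97.5 kips; R_n = 57.89 + 4·97.5 = 447.9 kips → 336 kips.
Block shear: A_gv = 10.47, A_nv = 7.129, A_nt = 0.8789 in²; R_n = min(0.6F_uA_nv, 0.6F_yA_gv) + U_bs·F_u·A_nt = 335.2 kips → 251 kips.
Bolt shear governs: 200 kips.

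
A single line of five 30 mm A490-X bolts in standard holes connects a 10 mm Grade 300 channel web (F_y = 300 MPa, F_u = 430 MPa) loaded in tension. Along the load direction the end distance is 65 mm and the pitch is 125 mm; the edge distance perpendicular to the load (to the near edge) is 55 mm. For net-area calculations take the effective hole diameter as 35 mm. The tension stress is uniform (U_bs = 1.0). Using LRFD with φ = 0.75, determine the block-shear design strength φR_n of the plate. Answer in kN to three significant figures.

884 kN

Shear plane L_v = 65 + 4·125 = 565 mm; A_gv = 565 × 10 = 5650 mm².
A_nv = (565 − 4.5·35) × 10 = 4075 mm².
A_nt = (55 − 0.5·35) × 10 = 375 mm².
0.6 F_u A_nv = 1051 kN; 0.6 F_y A_gv = 1017 kN → shear yielding governs the shear term.
R_n = 1017 + 1.0 × 430 × 375 / 1000 = 1178 kN.
Design strength φR_n = 0.75 × 1178 = 884 kN.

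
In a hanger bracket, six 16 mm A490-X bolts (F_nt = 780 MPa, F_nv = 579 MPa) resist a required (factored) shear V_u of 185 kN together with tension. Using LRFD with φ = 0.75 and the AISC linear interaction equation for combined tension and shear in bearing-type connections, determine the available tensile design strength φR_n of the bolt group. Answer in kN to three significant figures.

A_b = π·16²/4 = 201.1 mm²; f_rv = 185 × 1000 / (6 × 201.1) = 153.4 MPa.
F'_nt = 1.3 F_nt − (F_nt / φF_nv) f_rv = 1.3·780 − (780/(0.75·579))·153.4 = 738.5 MPa, capped at F_nt → F'_nt = 738.5 MPa.
R_n = F'_nt · A_b · n = 738.5 × 201.1 × 6 / 1000 = 891 kN.
Design strength φR_n = 0.75 × 891 = 668 kN.

668 kN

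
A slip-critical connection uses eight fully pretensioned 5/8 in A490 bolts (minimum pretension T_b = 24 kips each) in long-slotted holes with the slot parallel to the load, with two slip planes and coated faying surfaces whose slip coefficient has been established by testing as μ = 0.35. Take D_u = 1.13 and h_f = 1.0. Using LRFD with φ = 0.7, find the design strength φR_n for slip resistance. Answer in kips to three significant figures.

106 kips

R_n = μ · D_u · h_f · T_b · n_s · n_b = 0.35 × 1.13 × 1.0 × 24 × 2 × 8 = 151.9 kips.
Design strength φR_n = 0.7 × 151.9 = 106 kips.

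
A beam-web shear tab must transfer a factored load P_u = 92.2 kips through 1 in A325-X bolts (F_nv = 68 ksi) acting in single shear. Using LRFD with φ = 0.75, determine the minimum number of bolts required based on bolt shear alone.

3 bolts

A_b = π·1²/4 = 0.7854 in².
Per-bolt design strength φR_n = 0.75 × 68 × 0.7854 × 1 = 40.06 kips.
n ≥ 92.2 / 40.06 = 2.302 → use 3 bolts.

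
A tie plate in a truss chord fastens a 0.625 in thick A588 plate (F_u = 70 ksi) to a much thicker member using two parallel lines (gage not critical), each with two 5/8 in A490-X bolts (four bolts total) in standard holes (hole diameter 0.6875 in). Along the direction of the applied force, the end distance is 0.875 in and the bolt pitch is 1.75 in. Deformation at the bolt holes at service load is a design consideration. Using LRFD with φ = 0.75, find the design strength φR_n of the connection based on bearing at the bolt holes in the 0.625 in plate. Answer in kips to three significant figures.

Per bolt r_n = 1.2 l_c t F_u ≤ 2.4 d t F_u; upper limit = 2.4 × 0.625 × 0.625 × 70 = 65.62 kips.
Edge bolt: l_c = 0.875 − 0.6875/2 = 0.5312 in → 1.2 × 0.5312 × 0.625 × 70 = 27.89 → r_n = 27.89 kips.
Interior bolts: l_c = 1.75 − 0.6875 = 1.062 in → 1.2 × 1.062 × 0.625 × 70 = 55.78 → r_n = 55.78 kips.
R_n = 2 × 27.89 + 2 × 55.78 = 167.3 kips.
Design strength φR_n = 0.75 × 167.3 = 126 kips.

126 kips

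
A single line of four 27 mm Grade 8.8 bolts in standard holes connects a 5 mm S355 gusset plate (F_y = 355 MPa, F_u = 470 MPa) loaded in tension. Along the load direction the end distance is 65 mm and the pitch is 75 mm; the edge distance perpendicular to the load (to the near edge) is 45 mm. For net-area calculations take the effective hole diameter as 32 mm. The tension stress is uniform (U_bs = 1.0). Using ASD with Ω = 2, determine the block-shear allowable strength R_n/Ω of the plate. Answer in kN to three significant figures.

Shear plane L_v = 65 + 3·75 = 290 mm; A_gv = 290 × 5 = 1450 mm².
A_nv = (290 − 3.5·32) × 5 = 890 mm².
A_nt = (45 − 0.5·32) × 5 = 145 mm².
0.6 F_u A_nv = 251 kN; 0.6 F_y A_gv = 308.9 kN → shear rupture governs the shear term.
R_n = 251 + 1.0 × 470 × 145 / 1000 = 319.1 kN.
Allowable strength R_n/Ω = 319.1 / 2 = 160 kN.

160 kN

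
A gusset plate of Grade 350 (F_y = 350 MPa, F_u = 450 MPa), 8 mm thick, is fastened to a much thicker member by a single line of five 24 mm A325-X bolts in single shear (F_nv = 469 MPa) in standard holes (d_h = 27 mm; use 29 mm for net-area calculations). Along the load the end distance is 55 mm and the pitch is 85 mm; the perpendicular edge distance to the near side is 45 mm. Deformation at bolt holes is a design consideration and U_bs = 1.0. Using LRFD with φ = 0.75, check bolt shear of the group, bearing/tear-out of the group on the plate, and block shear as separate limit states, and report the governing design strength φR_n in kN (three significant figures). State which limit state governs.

Bolt shear: A_b = π·24²/4 = 452.4 mm²; R_n = 469 × 452.4 × 5 × 1 / 1000 = 1061 kN → 0.75 × 1061 = 796 kN.
Bearing: edge l_c = 41.5, r_n = 179.3 kN; interior l_c = 58, r_n = 207.4 kN; R_n = 179.3 + 4·207.4 = 1009 kN → 757 kN.
Block shear: A_gv = 3160, A_nv = 2116, A_nt = 244 mm²; R_n = min(0.6F_uA_nv, 0.6F_yA_gv) + U_bs·F_u·A_nt = 681.1 kN → 511 kN.
Block shear governs: 511 kN.

511 kN (block shear governs)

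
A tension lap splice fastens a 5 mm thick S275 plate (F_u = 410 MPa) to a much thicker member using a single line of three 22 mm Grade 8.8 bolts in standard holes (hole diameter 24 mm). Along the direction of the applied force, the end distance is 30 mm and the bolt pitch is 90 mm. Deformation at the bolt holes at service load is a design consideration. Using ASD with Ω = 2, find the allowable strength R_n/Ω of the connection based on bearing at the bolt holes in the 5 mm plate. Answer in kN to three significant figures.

130 kN

Per bolt r_n = 1.2 l_c t F_u ≤ 2.4 d t F_u; upper limit = 2.4 × 22 × 5 × 410 / 1000 = 108.2 kN.
Edge bolt: l_c = 30 − 24/2 = 18 mm → 1.2 × 18 × 5 × 410 / 1000 = 44.28 → r_n = 44.28 kN.
Interior bolts: l_c = 90 − 24 = 66 mm → 1.2 × 66 × 5 × 410 / 1000 = 162.4 → r_n = 108.2 kN.
R_n = 1 × 44.28 + 2 × 108.2 = 260.8 kN.
Allowable strength R_n/Ω = 260.8 / 2 = 130 kN.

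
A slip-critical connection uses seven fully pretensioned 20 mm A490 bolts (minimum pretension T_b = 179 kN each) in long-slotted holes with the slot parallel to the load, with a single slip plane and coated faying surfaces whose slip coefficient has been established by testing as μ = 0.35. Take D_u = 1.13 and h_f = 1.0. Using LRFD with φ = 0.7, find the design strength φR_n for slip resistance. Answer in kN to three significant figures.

R_n = μ · D_u · h_f · T_b · n_s · n_b = 0.35 × 1.13 × 1.0 × 179 × 1 × 7 = 495.6 kN.
Design strength φR_n = 0.7 × 495.6 = 347 kN.

347 kN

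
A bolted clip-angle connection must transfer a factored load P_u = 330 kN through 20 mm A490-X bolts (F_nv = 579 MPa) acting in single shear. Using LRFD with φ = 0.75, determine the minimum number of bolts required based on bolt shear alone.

A_b = π·20²/4 = 314.2 mm².
Per-bolt design strength φR_n = 0.75 × 579 × 314.2 × 1 / 1000 = 136.4 kN.
n ≥ 330 / 136.4 = 2.419 → use 3 bolts.

3 bolts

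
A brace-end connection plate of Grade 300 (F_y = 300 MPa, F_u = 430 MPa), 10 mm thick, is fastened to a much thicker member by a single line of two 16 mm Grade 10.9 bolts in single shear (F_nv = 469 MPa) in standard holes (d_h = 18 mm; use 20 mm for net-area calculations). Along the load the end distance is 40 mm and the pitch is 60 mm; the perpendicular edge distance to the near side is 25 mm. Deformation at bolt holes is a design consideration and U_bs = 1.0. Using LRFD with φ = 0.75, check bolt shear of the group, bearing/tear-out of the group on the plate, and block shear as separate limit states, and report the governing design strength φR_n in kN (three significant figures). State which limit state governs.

141 kN (bolt shear governs)

Bolt shear: A_b = π·16²/4 = 201.1 mm²; R_n = 469 × 201.1 × 2 × 1 / 1000 = 188.6 kN → 0.75 × 188.6 = 141 kN.
Bearing: edge l_c = 31, r_n = 160 kN; interior l_c = 42, r_n = 165.1 kN; R_n = 160 + 1·165.1 = 325.1 kN → 244 kN.
Block shear: A_gv = 1000, A_nv = 700, A_nt = 150 mm²; R_n = min(0.6F_uA_nv, 0.6F_yA_gv) + U_bs·F_u·A_nt = 244.5 kN → 183 kN.
Bolt shear governs: 141 kN.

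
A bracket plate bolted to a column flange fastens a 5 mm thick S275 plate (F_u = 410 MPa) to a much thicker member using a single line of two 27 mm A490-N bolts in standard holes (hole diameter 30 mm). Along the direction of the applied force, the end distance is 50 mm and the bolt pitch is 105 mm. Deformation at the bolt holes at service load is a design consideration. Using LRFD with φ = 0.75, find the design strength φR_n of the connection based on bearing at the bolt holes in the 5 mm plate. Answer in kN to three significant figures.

164 kN

Per bolt r_n = 1.2 l_c t F_u ≤ 2.4 d t F_u; upper limit = 2.4 × 27 × 5 × 410 / 1000 = 132.8 kN.
Edge bolt: l_c = 50 − 30/2 = 35 mm → 1.2 × 35 × 5 × 410 / 1000 = 86.1 → r_n = 86.1 kN.
Interior bolts: l_c = 105 − 30 = 75 mm → 1.2 × 75 × 5 × 410 / 1000 = 184.5 → r_n = 132.8 kN.
R_n = 1 × 86.1 + 1 × 132.8 = 218.9 kN.
Design strength φR_n = 0.75 × 218.9 = 164 kN.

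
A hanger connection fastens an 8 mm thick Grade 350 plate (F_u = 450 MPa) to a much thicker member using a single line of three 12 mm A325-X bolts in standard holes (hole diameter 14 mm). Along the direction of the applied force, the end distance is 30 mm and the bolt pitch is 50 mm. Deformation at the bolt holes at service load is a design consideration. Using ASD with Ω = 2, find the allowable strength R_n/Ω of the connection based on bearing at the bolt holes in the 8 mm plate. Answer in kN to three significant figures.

153 kN

Per bolt r_n = 1.2 l_c t F_u ≤ 2.4 d t F_u; upper limit = 2.4 × 12 × 8 × 450 / 1000 = 103.7 kN.
Edge bolt: l_c = 30 − 14/2 = 23 mm → 1.2 × 23 × 8 × 450 / 1000 = 99.36 → r_n = 99.36 kN.
Interior bolts: l_c = 50 − 14 = 36 mm → 1.2 × 36 × 8 × 450 / 1000 = 155.5 → r_n = 103.7 kN.
R_n = 1 × 99.36 + 2 × 103.7 = 306.7 kN.
Allowable strength R_n/Ω = 306.7 / 2 = 153 kN.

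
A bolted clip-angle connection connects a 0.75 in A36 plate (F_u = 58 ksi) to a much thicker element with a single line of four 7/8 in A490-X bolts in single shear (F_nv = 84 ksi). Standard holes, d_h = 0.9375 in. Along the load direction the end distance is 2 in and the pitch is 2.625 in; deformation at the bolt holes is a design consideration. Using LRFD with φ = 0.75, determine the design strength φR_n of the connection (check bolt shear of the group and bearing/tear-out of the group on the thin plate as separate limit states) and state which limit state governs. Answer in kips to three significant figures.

Bolt shear: A_b = π·0.875²/4 = 0.6013 in²; R_n = 84 × 0.6013 × 4 × 1 = 202 kips → 0.75 × 202 = 152 kips.
Bearing (1.2 l_c t F_u ≤ 2.4 d t F_u): upper limit = 2.4·0.875·0.75·58 = 91.35 kips.
  Edge l_c = 2 − 0.9375/2 = 1.531 → r_n = 79.93 kips; interior l_c = 2.625 − 0.9375 = 1.688 → r_n = 88.09 kips.
  R_n,bearing = 1·79.93 + 3·88.09 = 344.2 kips → 0.75 × 344.2 = 258 kips.
Bolt shear governs: 152 kips.

152 kips (bolt shear governs)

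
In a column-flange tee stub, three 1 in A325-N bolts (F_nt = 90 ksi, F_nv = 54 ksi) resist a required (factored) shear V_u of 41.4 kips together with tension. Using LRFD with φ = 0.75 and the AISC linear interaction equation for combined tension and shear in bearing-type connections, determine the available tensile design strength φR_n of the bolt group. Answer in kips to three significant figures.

138 kips

A_b = π·1²/4 = 0.7854 in²; f_rv = 41.4 / (3 × 0.7854) = 17.57 ksi.
F'_nt = 1.3 F_nt − (F_nt / φF_nv) f_rv = 1.3·90 − (90/(0.75·54))·17.57 = 77.95 ksi, capped at F_nt → F'_nt = 77.95 ksi.
R_n = F'_nt · A_b · n = 77.95 × 0.7854 × 3 = 183.7 kips.
Design strength φR_n = 0.75 × 183.7 = 138 kips.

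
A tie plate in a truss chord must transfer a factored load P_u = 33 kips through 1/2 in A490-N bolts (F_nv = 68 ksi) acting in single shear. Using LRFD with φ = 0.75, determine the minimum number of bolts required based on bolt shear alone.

4 bolts

A_b = π·0.5²/4 = 0.1963 in².
Per-bolt design strength φR_n = 0.75 × 68 × 0.1963 × 1 = 10.01 kips.
n ≥ 33 / 10.01 = 3.295 → use 4 bolts.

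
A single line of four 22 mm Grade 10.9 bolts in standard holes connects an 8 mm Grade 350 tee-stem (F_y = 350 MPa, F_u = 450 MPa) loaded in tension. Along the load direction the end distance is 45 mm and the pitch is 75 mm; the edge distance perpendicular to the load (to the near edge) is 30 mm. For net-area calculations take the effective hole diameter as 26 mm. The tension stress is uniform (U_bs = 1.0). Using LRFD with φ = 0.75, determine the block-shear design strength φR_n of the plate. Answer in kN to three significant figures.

Shear plane L_v = 45 + 3·75 = 270 mm; A_gv = 270 × 8 = 2160 mm².
A_nv = (270 − 3.5·26) × 8 = 1432 mm².
A_nt = (30 − 0.5·26) × 8 = 136 mm².
0.6 F_u A_nv = 386.6 kN; 0.6 F_y A_gv = 453.6 kN → shear rupture governs the shear term.
R_n = 386.6 + 1.0 × 450 × 136 / 1000 = 447.8 kN.
Design strength φR_n = 0.75 × 447.8 = 336 kN.

336 kN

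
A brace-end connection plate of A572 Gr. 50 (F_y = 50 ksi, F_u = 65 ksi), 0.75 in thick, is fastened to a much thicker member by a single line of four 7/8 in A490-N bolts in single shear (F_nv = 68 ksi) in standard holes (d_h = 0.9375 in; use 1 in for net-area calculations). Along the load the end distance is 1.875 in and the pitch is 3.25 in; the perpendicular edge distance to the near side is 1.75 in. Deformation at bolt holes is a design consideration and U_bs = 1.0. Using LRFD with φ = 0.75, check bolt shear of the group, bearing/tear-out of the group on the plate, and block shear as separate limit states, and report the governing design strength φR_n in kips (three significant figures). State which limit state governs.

123 kips (bolt shear governs)

Bolt shear: A_b = π·0.875²/4 = 0.6013 in²; R_n = 68 × 0.6013 × 4 × 1 = 163.6 kips → 0.75 × 163.6 = 123 kips.
Bearing: edge l_c = 1.406, r_n = 82.27 kips; interior l_c = 2.312, r_n = 102.4 kips; R_n = 82.27 + 3·102.4 = 389.4 kips → 292 kips.
Block shear: A_gv = 8.719, A_nv = 6.094, A_nt = 0.9375 in²; R_n = min(0.6F_uA_nv, 0.6F_yA_gv) + U_bs·F_u·A_nt = 298.6 kips → 224 kips.
Bolt shear governs: 123 kips.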